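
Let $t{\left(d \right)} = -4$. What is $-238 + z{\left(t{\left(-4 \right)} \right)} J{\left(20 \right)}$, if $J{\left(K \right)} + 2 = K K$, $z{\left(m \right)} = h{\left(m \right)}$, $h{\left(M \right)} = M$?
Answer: $-1830$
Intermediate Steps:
$z{\left(m \right)} = m$
$J{\left(K \right)} = -2 + K^{2}$ ($J{\left(K \right)} = -2 + K K = -2 + K^{2}$)
$-238 + z{\left(t{\left(-4 \right)} \right)} J{\left(20 \right)} = -238 - 4 \left(-2 + 20^{2}\right) = -238 - 4 \left(-2 + 400\right) = -238 - 1592 = -1830$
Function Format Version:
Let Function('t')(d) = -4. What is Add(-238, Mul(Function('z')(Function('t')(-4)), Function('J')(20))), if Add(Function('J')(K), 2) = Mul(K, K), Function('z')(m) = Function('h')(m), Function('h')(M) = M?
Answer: -1830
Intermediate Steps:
Function('z')(m) = m
Function('J')(K) = Add(-2, Pow(K, 2)) (Function('J')(K) = Add(-2, Mul(K, K)) = Add(-2, Pow(K, 2)))
Add(-238, Mul(Function('z')(Function('t')(-4)), Function('J')(20))) = Add(-238, Mul(-4, Add(-2, Pow(20, 2)))) = Add(-238, Mul(-4, Add(-2, 400))) = Add(-238, Mul(-4, 398)) = Add(-238, -1592) = -1830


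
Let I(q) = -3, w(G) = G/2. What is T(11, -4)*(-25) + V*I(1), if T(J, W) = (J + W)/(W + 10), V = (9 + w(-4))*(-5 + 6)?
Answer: -301/6 ≈ -50.167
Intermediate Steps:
w(G) = G/2 (w(G) = G*(1/2) = G/2)
V = 7 (V = (9 + (1/2)*(-4))*(-5 + 6) = (9 - 2)*1 = 7*1 = 7)
T(J, W) = (J + W)/(10 + W)
T(11, -4)*(-25) + V*I(1) = ((11 - 4)/(10 - 4))*(-25) + 7*(-3) = (7/6)*(-25) - 21 = -175/6 - 21 = -301/6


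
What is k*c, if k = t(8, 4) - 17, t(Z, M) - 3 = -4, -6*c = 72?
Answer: 216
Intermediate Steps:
c = -12 (c = -1/6*72 = -12)
t(Z, M) = -1 (t(Z, M) = 3 - 4 = -1)
k = -18 (k = -1 - 17 = -18)
k*c = -18*(-12) = 216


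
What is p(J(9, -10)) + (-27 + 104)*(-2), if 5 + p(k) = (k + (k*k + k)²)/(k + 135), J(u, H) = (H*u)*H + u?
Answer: 76027014557/116 ≈ 6.5541e+8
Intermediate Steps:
J(u, H) = u + u*H² (J(u, H) = u*H² + u = u + u*H²)
p(k) = -5 + (k + (k + k²)²)/(135 + k) (p(k) = -5 + (k + (k*k + k)²)/(k + 135) = -5 + (k + (k² + k)²)/(135 + k) = -5 + (k + (k + k²)²)/(135 + k))
p(J(9, -10)) + (-27 + 104)*(-2) = (-675 - 36*(1 + (-10)²) + (9*(1 + (-10)²))²*(1 + 9*(1 + (-10)²))²)/(135 + 9*(1 + (-10)²)) + (-27 + 104)*(-2) = (-675 - 36*(1 + 100) + (9*(1 + 100))²*(1 + 9*(1 + 100))²)/(135 + 9*(1 + 100)) + 77*(-2) = (-675 - 36*101 + (9*101)²*(1 + 9*101)²)/(135 + 9*101) - 154 = (-675 - 4*909 + 909²*(1 + 909)²)/(135 + 909) - 154 = (-675 - 3636 + 826281*910²)/1044 - 154 = (-675 - 3636 + 826281*828100)/1044 - 154 = (-675 - 3636 + 684243296100)/1044 - 154 = (1/1044)*684243291789 - 154 = 76027032421/116 - 154 = 76027014557/116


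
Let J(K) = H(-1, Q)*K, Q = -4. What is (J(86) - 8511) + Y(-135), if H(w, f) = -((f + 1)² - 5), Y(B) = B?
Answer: -8990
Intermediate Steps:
H(w, f) = 5 - (1 + f)² (H(w, f) = -((1 + f)² - 5) = -(-5 + (1 + f)²) = 5 - (1 + f)²)
J(K) = -4*K (J(K) = (5 - (1 - 4)²)*K = (5 - 1*(-3)²)*K = (5 - 1*9)*K = (5 - 9)*K = -4*K)
(J(86) - 8511) + Y(-135) = (-4*86 - 8511) - 135 = (-344 - 8511) - 135 = -8855 - 135 = -8990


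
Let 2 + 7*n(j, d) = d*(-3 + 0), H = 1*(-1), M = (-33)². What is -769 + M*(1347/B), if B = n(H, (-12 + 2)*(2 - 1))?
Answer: 1463807/4 ≈ 3.6595e+5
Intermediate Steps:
M = 1089
H = -1
n(j, d) = -2/7 - 3*d/7 (n(j, d) = -2/7 + (d*(-3 + 0))/7 = -2/7 + (d*(-3))/7 = -2/7 + (-3*d)/7 = -2/7 - 3*d/7)
B = 4 (B = -2/7 - 3*(-12 + 2)*(2 - 1)/7 = -2/7 - (-30)/7 = -2/7 - 3/7*(-10) = -2/7 + 30/7 = 4)
-769 + M*(1347/B) = -769 + 1089*(1347/4) = -769 + 1466883/4 = 1463807/4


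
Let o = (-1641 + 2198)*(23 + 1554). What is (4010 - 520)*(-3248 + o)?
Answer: 3054242090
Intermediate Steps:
o = 878389 (o = 557*1577 = 878389)
(4010 - 520)*(-3248 + o) = (4010 - 520)*(-3248 + 878389) = 3490*875141 = 3054242090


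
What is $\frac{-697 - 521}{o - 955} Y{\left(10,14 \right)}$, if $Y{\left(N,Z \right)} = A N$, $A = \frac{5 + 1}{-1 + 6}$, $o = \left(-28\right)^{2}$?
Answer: $\frac{1624}{19} \approx 85.474$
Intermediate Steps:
$o = 784$
$A = \frac{6}{5} \approx 1.2$
$Y{\left(N,Z \right)} = \frac{6 N}{5}$
$\frac{-697 - 521}{o - 955} Y{\left(10,14 \right)} = \frac{-697 - 521}{784 - 955} \cdot \frac{6}{5} \cdot 10 = - \frac{1218}{-171} \cdot 12 = \left(-1218\right) \left(- \frac{1}{171}\right) 12 = \frac{406}{57} \cdot 12 = \frac{1624}{19}$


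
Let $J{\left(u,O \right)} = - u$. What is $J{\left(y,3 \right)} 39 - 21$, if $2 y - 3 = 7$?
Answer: $-216$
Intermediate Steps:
$y = 5$ ($y = \frac{3}{2} + \frac{1}{2} \cdot 7 = \frac{3}{2} + \frac{7}{2} = 5$)
$J{\left(y,3 \right)} 39 - 21 = \left(-1\right) 5 \cdot 39 - 21 = \left(-5\right) 39 - 21 = -195 - 21 = -216$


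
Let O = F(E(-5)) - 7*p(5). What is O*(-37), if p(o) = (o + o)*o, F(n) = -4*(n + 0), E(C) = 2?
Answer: 13246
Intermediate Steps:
F(n) = -4*n
p(o) = 2*o² (p(o) = (2*o)*o = 2*o²)
O = -358 (O = -4*2 - 14*5² = -8 - 14*25 = -8 - 7*50 = -8 - 350 = -358)
O*(-37) = -358*(-37) = 13246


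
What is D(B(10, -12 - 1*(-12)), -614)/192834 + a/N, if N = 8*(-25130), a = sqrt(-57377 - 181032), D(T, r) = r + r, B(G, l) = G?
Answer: -614/96417 - I*sqrt(238409)/201040 ≈ -0.0063682 - 0.0024287*I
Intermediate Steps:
D(T, r) = 2*r
a = I*sqrt(238409) (a = sqrt(-238409) = I*sqrt(238409) ≈ 488.27*I)
N = -201040
D(B(10, -12 - 1*(-12)), -614)/192834 + a/N = (2*(-614))/192834 + (I*sqrt(238409))/(-201040) = -1228*1/192834 + (I*sqrt(238409))*(-1/201040) = -614/96417 - I*sqrt(238409)/201040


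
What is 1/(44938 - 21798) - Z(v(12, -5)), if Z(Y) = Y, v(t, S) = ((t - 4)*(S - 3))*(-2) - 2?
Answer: -2915639/23140 ≈ -126.00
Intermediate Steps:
v(t, S) = -2 - 2*(-4 + t)*(-3 + S) (v(t, S) = ((-4 + t)*(-3 + S))*(-2) - 2 = -2*(-4 + t)*(-3 + S) - 2 = -2 - 2*(-4 + t)*(-3 + S))
1/(44938 - 21798) - Z(v(12, -5)) = 1/(44938 - 21798) - (-26 + 6*12 + 8*(-5) - 2*(-5)*12) = 1/23140 - (-26 + 72 - 40 + 120) = 1/23140 - 1*126 = 1/23140 - 126 = -2915639/23140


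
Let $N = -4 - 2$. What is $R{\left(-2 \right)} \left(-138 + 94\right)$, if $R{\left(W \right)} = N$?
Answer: $264$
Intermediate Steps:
$N = -6$
$R{\left(W \right)} = -6$
$R{\left(-2 \right)} \left(-138 + 94\right) = - 6 \left(-138 + 94\right) = \left(-6\right) \left(-44\right) = 264$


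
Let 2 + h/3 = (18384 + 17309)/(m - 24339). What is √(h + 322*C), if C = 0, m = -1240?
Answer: I*√6664685187/25579 ≈ 3.1916*I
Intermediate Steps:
h = -260553/25579 (h = -6 + 3*((18384 + 17309)/(-1240 - 24339)) = -6 + 3*(35693/(-25579)) = -6 + 3*(35693*(-1/25579)) = -6 + 3*(-35693/25579) = -6 - 107079/25579 = -260553/25579 ≈ -10.186)
√(h + 322*C) = √(-260553/25579 + 322*0) = √(-260553/25579 + 0) = √(-260553/25579) = I*√6664685187/25579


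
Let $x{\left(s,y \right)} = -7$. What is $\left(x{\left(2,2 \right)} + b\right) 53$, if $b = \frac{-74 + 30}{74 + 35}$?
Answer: $- \frac{42771}{109} \approx -392.39$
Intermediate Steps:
$b = - \frac{44}{109} \approx -0.40367$
$\left(x{\left(2,2 \right)} + b\right) 53 = \left(-7 - \frac{44}{109}\right) 53 = \left(- \frac{807}{109}\right) 53 = - \frac{42771}{109}$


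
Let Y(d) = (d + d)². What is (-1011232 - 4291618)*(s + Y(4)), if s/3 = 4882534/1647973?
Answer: -636967068140900/1647973 ≈ -3.8652e+8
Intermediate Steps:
s = 14647602/1647973 (s = 3*(4882534/1647973) = 14647602/1647973 ≈ 8.8883)
Y(d) = 4*d² (Y(d) = (2*d)² = 4*d²)
(-1011232 - 4291618)*(s + Y(4)) = (-1011232 - 4291618)*(14647602/1647973 + 4*4²) = -5302850*(14647602/1647973 + 4*16) = -5302850*(14647602/1647973 + 64) = -5302850*120117874/1647973 = -636967068140900/1647973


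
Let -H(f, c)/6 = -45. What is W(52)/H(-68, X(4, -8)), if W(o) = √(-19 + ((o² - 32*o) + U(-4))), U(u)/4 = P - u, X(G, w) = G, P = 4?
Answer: √13/30 ≈ 0.12019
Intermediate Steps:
U(u) = 16 - 4*u (U(u) = 4*(4 - u) = 16 - 4*u)
H(f, c) = 270 (H(f, c) = -6*(-45) = 270)
W(o) = √(13 + o² - 32*o) (W(o) = √(-19 + ((o² - 32*o) + (16 - 4*(-4)))) = √(-19 + ((o² - 32*o) + (16 + 16))) = √(-19 + ((o² - 32*o) + 32)) = √(-19 + (32 + o² - 32*o)) = √(13 + o² - 32*o))
W(52)/H(-68, X(4, -8)) = √(13 + 52² - 32*52)/270 = √(13 + 2704 - 1664)*(1/270) = √1053*(1/270) = (9*√13)*(1/270) = √13/30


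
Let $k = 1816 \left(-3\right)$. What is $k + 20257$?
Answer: $14809$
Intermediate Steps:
$k = -5448$
$k + 20257 = -5448 + 20257 = 14809$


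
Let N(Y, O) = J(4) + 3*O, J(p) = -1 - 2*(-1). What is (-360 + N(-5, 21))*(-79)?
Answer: 23384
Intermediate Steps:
J(p) = 1 (J(p) = -1 + 2 = 1)
N(Y, O) = 1 + 3*O
(-360 + N(-5, 21))*(-79) = (-360 + (1 + 3*21))*(-79) = (-360 + (1 + 63))*(-79) = (-360 + 64)*(-79) = -296*(-79) = 23384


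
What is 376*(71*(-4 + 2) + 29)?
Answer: -42488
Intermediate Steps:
376*(71*(-4 + 2) + 29) = 376*(71*(-2) + 29) = 376*(-142 + 29) = 376*(-113) = -42488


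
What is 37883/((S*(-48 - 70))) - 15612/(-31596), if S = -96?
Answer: 114483667/29826624 ≈ 3.8383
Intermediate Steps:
37883/((S*(-48 - 70))) - 15612/(-31596) = 37883/((-96*(-48 - 70))) - 15612/(-31596) = 37883/((-96*(-118))) - 15612*(-1/31596) = 37883/11328 + 1301/2633 = 114483667/29826624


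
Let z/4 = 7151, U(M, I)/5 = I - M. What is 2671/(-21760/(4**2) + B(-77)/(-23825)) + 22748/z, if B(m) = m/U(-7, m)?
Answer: -13539748628693/11585335178661 ≈ -1.1687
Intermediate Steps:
U(M, I) = -5*M + 5*I (U(M, I) = 5*(I - M) = -5*M + 5*I)
B(m) = m/(35 + 5*m) (B(m) = m/(-5*(-7) + 5*m) = m/(35 + 5*m))
z = 28604 (z = 4*7151 = 28604)
2671/(-21760/(4**2) + B(-77)/(-23825)) + 22748/z = 2671/(-21760/(4**2) + ((1/5)*(-77)/(7 - 77))/(-23825)) + 22748/28604 = 2671/(-21760/16 + ((1/5)*(-77)/(-70))*(-1/23825)) + 22748*(1/28604) = 2671/(-21760*1/16 + ((1/5)*(-77)*(-1/70))*(-1/23825)) + 5687/7151 = 2671/(-1360 + (11/50)*(-1/23825)) + 5687/7151 = 2671/(-1360 - 11/1191250) + 5687/7151 = 2671/(-1620100011/1191250) + 5687/7151 = 2671*(-1191250/1620100011) + 5687/7151 = -3181828750/1620100011 + 5687/7151 = -13539748628693/11585335178661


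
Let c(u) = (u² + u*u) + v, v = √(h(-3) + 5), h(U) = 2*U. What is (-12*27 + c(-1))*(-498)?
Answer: 160356 - 498*I ≈ 1.6036e+5 - 498.0*I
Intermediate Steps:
v = I (v = √(2*(-3) + 5) = √(-6 + 5) = √(-1) = I ≈ 1.0*I)
c(u) = I + 2*u² (c(u) = (u² + u*u) + I = (u² + u²) + I = 2*u² + I = I + 2*u²)
(-12*27 + c(-1))*(-498) = (-12*27 + (I + 2*(-1)²))*(-498) = (-324 + (I + 2*1))*(-498) = (-324 + (I + 2))*(-498) = (-324 + (2 + I))*(-498) = (-322 + I)*(-498) = 160356 - 498*I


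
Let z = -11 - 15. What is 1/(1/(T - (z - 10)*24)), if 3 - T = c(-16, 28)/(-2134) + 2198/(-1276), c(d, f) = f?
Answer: 4887507/5626 ≈ 868.74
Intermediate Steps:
z = -26
T = 26643/5626 (T = 3 - (28/(-2134) + 2198/(-1276)) = 3 - (28*(-1/2134) + 2198*(-1/1276)) = 3 - (-14/1067 - 1099/638) = 3 - 1*(-9765/5626) = 3 + 9765/5626 = 26643/5626 ≈ 4.7357)
1/(1/(T - (z - 10)*24)) = 1/(1/(26643/5626 - (-26 - 10)*24)) = 1/(1/(26643/5626 - (-36)*24)) = 1/(1/(26643/5626 - 1*(-864))) = 1/(1/(26643/5626 + 864)) = 1/(1/(4887507/5626)) = 1/(5626/4887507) = 4887507/5626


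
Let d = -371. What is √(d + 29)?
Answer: 3*I*√38 ≈ 18.493*I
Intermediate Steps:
√(d + 29) = √(-371 + 29) = √(-342) = 3*I*√38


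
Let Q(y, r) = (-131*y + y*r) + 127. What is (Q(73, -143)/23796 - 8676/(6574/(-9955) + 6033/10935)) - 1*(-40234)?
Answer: 150214764028315/1250947788 ≈ 1.2008e+5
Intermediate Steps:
Q(y, r) = 127 - 131*y + r*y (Q(y, r) = (-131*y + r*y) + 127 = 127 - 131*y + r*y)
(Q(73, -143)/23796 - 8676/(6574/(-9955) + 6033/10935)) - 1*(-40234) = ((127 - 131*73 - 143*73)/23796 - 8676/(6574/(-9955) + 6033/10935)) - 1*(-40234) = ((127 - 9563 - 10439)*(1/23796) - 8676/(6574*(-1/9955) + 6033*(1/10935))) + 40234 = (-19875*1/23796 - 8676/(-6574/9955 + 2011/3645)) + 40234 = (-6625/7932 - 8676/(-157709/1451439)) + 40234 = (-6625/7932 - 8676*(-1451439/157709)) + 40234 = (-6625/7932 + 12592684764/157709) + 40234 = 99884130725923/1250947788 + 40234 = 150214764028315/1250947788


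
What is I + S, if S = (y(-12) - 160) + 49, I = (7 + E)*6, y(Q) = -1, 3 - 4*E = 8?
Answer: -155/2 ≈ -77.500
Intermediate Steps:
E = -5/4 (E = 3/4 - 1/4*8 = 3/4 - 2 = -5/4 ≈ -1.2500)
I = 69/2 (I = (7 - 5/4)*6 = (23/4)*6 = 69/2 ≈ 34.500)
S = -112 (S = (-1 - 160) + 49 = -161 + 49 = -112)
I + S = 69/2 - 112 = -155/2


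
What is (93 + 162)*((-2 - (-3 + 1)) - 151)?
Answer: -38505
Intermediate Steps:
(93 + 162)*((-2 - (-3 + 1)) - 151) = 255*((-2 - 1*(-2)) - 151) = 255*((-2 + 2) - 151) = 255*(0 - 151) = 255*(-151) = -38505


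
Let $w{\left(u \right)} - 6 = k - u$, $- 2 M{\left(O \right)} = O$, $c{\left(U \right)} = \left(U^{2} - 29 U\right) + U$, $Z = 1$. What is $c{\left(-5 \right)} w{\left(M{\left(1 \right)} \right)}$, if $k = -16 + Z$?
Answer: $- \frac{2805}{2} \approx -1402.5$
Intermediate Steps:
$c{\left(U \right)} = U^{2} - 28 U$
$M{\left(O \right)} = - \frac{O}{2}$
$k = -15$ ($k = -16 + 1 = -15$)
$w{\left(u \right)} = -9 - u$ ($w{\left(u \right)} = 6 - \left(15 + u\right) = -9 - u$)
$c{\left(-5 \right)} w{\left(M{\left(1 \right)} \right)} = - 5 \left(-28 - 5\right) \left(-9 - \left(- \frac{1}{2}\right) 1\right) = \left(-5\right) \left(-33\right) \left(-9 - - \frac{1}{2}\right) = 165 \left(-9 + \frac{1}{2}\right) = 165 \left(- \frac{17}{2}\right) = - \frac{2805}{2}$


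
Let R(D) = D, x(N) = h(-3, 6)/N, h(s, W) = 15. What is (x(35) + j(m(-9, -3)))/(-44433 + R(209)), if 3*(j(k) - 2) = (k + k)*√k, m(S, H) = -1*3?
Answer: -17/309568 + I*√3/22112 ≈ -5.4915e-5 + 7.8331e-5*I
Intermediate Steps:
x(N) = 15/N
m(S, H) = -3
j(k) = 2 + 2*k^(3/2)/3 (j(k) = 2 + ((k + k)*√k)/3 = 2 + ((2*k)*√k)/3 = 2 + (2*k^(3/2))/3 = 2 + 2*k^(3/2)/3)
(x(35) + j(m(-9, -3)))/(-44433 + R(209)) = (15/35 + (2 + 2*(-3)^(3/2)/3))/(-44433 + 209) = (15*(1/35) + (2 + 2*(-3*I*√3)/3))/(-44224) = (3/7 + (2 - 2*I*√3))*(-1/44224) = (17/7 - 2*I*√3)*(-1/44224) = -17/309568 + I*√3/22112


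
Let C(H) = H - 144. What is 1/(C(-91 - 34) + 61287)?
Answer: 1/61018 ≈ 1.6389e-5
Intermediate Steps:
C(H) = -144 + H
1/(C(-91 - 34) + 61287) = 1/((-144 + (-91 - 34)) + 61287) = 1/((-144 - 125) + 61287) = 1/(-269 + 61287) = 1/61018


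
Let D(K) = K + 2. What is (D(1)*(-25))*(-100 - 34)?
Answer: 10050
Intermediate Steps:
D(K) = 2 + K
(D(1)*(-25))*(-100 - 34) = ((2 + 1)*(-25))*(-100 - 34) = (3*(-25))*(-134) = -75*(-134) = 10050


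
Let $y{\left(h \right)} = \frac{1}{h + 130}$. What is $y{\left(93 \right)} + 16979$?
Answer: $\frac{3786318}{223} \approx 16979.0$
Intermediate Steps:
$y{\left(h \right)} = \frac{1}{130 + h}$
$y{\left(93 \right)} + 16979 = \frac{1}{130 + 93} + 16979 = \frac{1}{223} + 16979 = \frac{3786318}{223}$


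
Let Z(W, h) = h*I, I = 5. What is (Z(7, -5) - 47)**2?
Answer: 5184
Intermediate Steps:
Z(W, h) = 5*h (Z(W, h) = h*5 = 5*h)
(Z(7, -5) - 47)**2 = (5*(-5) - 47)**2 = (-25 - 47)**2 = (-72)**2 = 5184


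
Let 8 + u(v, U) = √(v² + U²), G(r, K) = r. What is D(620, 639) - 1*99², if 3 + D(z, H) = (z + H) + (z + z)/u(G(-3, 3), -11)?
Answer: -277025/33 + 620*√130/33 ≈ -8180.5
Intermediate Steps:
u(v, U) = -8 + √(U² + v²) (u(v, U) = -8 + √(v² + U²) = -8 + √(U² + v²))
D(z, H) = -3 + H + z + 2*z/(-8 + √130) (D(z, H) = -3 + ((z + H) + (z + z)/(-8 + √((-11)² + (-3)²))) = -3 + ((H + z) + (2*z)/(-8 + √(121 + 9))) = -3 + ((H + z) + (2*z)/(-8 + √130)) = -3 + ((H + z) + 2*z/(-8 + √130)) = -3 + (H + z + 2*z/(-8 + √130)) = -3 + H + z + 2*z/(-8 + √130))
D(620, 639) - 1*99² = (-3 + 639 + (41/33)*620 + (1/33)*620*√130) - 1*99² = (-3 + 639 + 25420/33 + 620*√130/33) - 1*9801 = (46408/33 + 620*√130/33) - 9801 = -277025/33 + 620*√130/33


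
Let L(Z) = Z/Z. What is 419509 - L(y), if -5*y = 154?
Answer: 419508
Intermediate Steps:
y = -154/5 (y = -⅕*154 = -154/5 ≈ -30.800)
L(Z) = 1
419509 - L(y) = 419509 - 1*1 = 419509 - 1 = 419508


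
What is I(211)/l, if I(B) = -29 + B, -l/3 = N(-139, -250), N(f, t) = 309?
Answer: -182/927 ≈ -0.19633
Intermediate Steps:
l = -927 (l = -3*309 = -927)
I(211)/l = (-29 + 211)/(-927) = 182*(-1/927) = -182/927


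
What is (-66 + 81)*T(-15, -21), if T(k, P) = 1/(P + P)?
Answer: -5/14 ≈ -0.35714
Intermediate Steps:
T(k, P) = 1/(2*P)
(-66 + 81)*T(-15, -21) = (-66 + 81)*((½)/(-21)) = 15*((½)*(-1/21)) = 15*(-1/42) = -5/14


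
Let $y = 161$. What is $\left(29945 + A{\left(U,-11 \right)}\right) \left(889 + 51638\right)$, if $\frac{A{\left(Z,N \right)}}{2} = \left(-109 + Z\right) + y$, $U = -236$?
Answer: $1553591079$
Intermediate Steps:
$A{\left(Z,N \right)} = 104 + 2 Z$ ($A{\left(Z,N \right)} = 2 \left(\left(-109 + Z\right) + 161\right) = 2 \left(52 + Z\right) = 104 + 2 Z$)
$\left(29945 + A{\left(U,-11 \right)}\right) \left(889 + 51638\right) = \left(29945 + \left(104 + 2 \left(-236\right)\right)\right) \left(889 + 51638\right) = \left(29945 + \left(104 - 472\right)\right) 52527 = \left(29945 - 368\right) 52527 = 29577 \cdot 52527 = 1553591079$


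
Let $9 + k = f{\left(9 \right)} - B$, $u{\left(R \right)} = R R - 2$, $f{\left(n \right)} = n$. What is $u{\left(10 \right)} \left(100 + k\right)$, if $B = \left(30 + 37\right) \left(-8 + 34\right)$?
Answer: $-160916$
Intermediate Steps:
$u{\left(R \right)} = -2 + R^{2}$ ($u{\left(R \right)} = R^{2} - 2 = -2 + R^{2}$)
$B = 1742$ ($B = 67 \cdot 26 = 1742$)
$k = -1742$ ($k = -9 + \left(9 - 1742\right) = -9 - 1733 = -1742$)
$u{\left(10 \right)} \left(100 + k\right) = \left(-2 + 10^{2}\right) \left(100 - 1742\right) = \left(-2 + 100\right) \left(-1642\right) = 98 \left(-1642\right) = -160916$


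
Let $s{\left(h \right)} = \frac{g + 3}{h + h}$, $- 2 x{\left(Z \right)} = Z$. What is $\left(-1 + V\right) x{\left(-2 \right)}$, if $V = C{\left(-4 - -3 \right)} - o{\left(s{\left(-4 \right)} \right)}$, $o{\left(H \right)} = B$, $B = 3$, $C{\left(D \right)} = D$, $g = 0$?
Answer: $-5$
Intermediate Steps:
$x{\left(Z \right)} = - \frac{Z}{2}$
$s{\left(h \right)} = \frac{3}{2 h}$ ($s{\left(h \right)} = \frac{0 + 3}{h + h} = \frac{3}{2 h}$)
$o{\left(H \right)} = 3$
$V = -4$ ($V = \left(-4 - -3\right) - 3 = \left(-4 + 3\right) - 3 = -1 - 3 = -4$)
$\left(-1 + V\right) x{\left(-2 \right)} = \left(-1 - 4\right) \left(\left(- \frac{1}{2}\right) \left(-2\right)\right) = \left(-5\right) 1 = -5$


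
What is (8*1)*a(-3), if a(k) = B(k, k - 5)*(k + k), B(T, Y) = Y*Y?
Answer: -3072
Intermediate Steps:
B(T, Y) = Y**2
a(k) = 2*k*(-5 + k)**2 (a(k) = (k - 5)**2*(k + k) = (-5 + k)**2*(2*k) = 2*k*(-5 + k)**2)
(8*1)*a(-3) = (8*1)*(2*(-3)*(-5 - 3)**2) = 8*(2*(-3)*(-8)**2) = 8*(2*(-3)*64) = 8*(-384) = -3072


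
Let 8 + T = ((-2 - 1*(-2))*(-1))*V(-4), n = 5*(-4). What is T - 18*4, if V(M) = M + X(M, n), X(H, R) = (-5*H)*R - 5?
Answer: -80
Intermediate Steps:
n = -20
X(H, R) = -5 - 5*H*R (X(H, R) = -5*H*R - 5 = -5 - 5*H*R)
V(M) = -5 + 101*M (V(M) = M + (-5 - 5*M*(-20)) = M + (-5 + 100*M) = -5 + 101*M)
T = -8 (T = -8 + ((-2 - 1*(-2))*(-1))*(-5 + 101*(-4)) = -8 + ((-2 + 2)*(-1))*(-5 - 404) = -8 + (0*(-1))*(-409) = -8 + 0*(-409) = -8 + 0 = -8)
T - 18*4 = -8 - 18*4 = -8 - 72 = -80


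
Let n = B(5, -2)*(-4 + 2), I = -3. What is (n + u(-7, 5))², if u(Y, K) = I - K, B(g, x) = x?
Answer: 16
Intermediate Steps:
u(Y, K) = -3 - K
n = 4 (n = -2*(-4 + 2) = -2*(-2) = 4)
(n + u(-7, 5))² = (4 + (-3 - 1*5))² = (4 + (-3 - 5))² = (4 - 8)² = (-4)² = 16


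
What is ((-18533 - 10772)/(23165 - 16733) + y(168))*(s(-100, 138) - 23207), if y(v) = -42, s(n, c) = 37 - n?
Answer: 1151381405/1072 ≈ 1.0741e+6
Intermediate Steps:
((-18533 - 10772)/(23165 - 16733) + y(168))*(s(-100, 138) - 23207) = ((-18533 - 10772)/(23165 - 16733) - 42)*((37 - 1*(-100)) - 23207) = (-29305/6432 - 42)*((37 + 100) - 23207) = (-29305*1/6432 - 42)*(137 - 23207) = (-29305/6432 - 42)*(-23070) = -299449/6432*(-23070) = 1151381405/1072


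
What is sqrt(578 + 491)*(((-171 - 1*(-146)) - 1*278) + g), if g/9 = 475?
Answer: 3972*sqrt(1069) ≈ 1.2987e+5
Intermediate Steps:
g = 4275 (g = 9*475 = 4275)
sqrt(578 + 491)*(((-171 - 1*(-146)) - 1*278) + g) = sqrt(578 + 491)*(((-171 - 1*(-146)) - 1*278) + 4275) = sqrt(1069)*(((-171 + 146) - 278) + 4275) = sqrt(1069)*((-25 - 278) + 4275) = sqrt(1069)*(-303 + 4275) = sqrt(1069)*3972 = 3972*sqrt(1069)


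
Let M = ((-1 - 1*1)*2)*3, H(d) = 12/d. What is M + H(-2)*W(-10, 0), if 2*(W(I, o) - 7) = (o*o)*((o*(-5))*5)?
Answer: -54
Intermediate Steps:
M = -12 (M = ((-1 - 1)*2)*3 = -2*2*3 = -4*3 = -12)
W(I, o) = 7 - 25*o³/2 (W(I, o) = 7 + ((o*o)*((o*(-5))*5))/2 = 7 + (o²*(-5*o*5))/2 = 7 + (o²*(-25*o))/2 = 7 + (-25*o³)/2 = 7 - 25*o³/2)
M + H(-2)*W(-10, 0) = -12 + (12/(-2))*(7 - 25/2*0³) = -12 + (12*(-½))*(7 - 25/2*0) = -12 - 6*(7 + 0) = -12 - 6*7 = -12 - 42 = -54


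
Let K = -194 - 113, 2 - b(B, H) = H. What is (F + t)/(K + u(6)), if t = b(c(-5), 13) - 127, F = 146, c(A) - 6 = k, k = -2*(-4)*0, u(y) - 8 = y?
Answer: -8/293 ≈ -0.027304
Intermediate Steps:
u(y) = 8 + y
k = 0 (k = 8*0 = 0)
c(A) = 6 (c(A) = 6 + 0 = 6)
b(B, H) = 2 - H
K = -307
t = -138 (t = (2 - 1*13) - 127 = (2 - 13) - 127 = -11 - 127 = -138)
(F + t)/(K + u(6)) = (146 - 138)/(-307 + (8 + 6)) = 8/(-307 + 14) = 8/(-293) = 8*(-1/293) = -8/293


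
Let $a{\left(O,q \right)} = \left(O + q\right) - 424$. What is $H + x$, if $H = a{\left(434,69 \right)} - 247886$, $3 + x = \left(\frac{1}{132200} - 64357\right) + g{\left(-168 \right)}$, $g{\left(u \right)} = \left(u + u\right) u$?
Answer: $- \frac{33806051799}{132200} \approx -2.5572 \cdot 10^{5}$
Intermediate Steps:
$g{\left(u \right)} = 2 u^{2}$ ($g{\left(u \right)} = 2 u u = 2 u^{2}$)
$a{\left(O,q \right)} = -424 + O + q$
$x = - \frac{1045966399}{132200}$ ($x = -3 - \left(64357 - 56448 - \frac{1}{132200}\right) = -3 + \left(\left(\frac{1}{132200} - 64357\right) + 2 \cdot 28224\right) = -3 + \left(- \frac{8507995399}{132200} + 56448\right) = -3 - \frac{1045569799}{132200} = - \frac{1045966399}{132200} \approx -7912.0$)
$H = -247807$ ($H = \left(-424 + 434 + 69\right) - 247886 = 79 - 247886 = -247807$)
$H + x = -247807 - \frac{1045966399}{132200} = - \frac{33806051799}{132200}$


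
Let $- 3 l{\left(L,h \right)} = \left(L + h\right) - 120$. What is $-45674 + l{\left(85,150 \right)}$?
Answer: $- \frac{137137}{3} \approx -45712.0$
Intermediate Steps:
$l{\left(L,h \right)} = 40 - \frac{L}{3} - \frac{h}{3}$ ($l{\left(L,h \right)} = - \frac{\left(L + h\right) - 120}{3} = - \frac{-120 + L + h}{3} = 40 - \frac{L}{3} - \frac{h}{3}$)
$-45674 + l{\left(85,150 \right)} = -45674 - \frac{115}{3} = - \frac{137137}{3}$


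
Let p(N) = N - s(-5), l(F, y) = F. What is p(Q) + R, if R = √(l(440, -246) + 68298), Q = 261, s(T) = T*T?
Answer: 236 + √68738 ≈ 498.18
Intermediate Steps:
s(T) = T²
p(N) = -25 + N (p(N) = N - 1*(-5)² = N - 1*25 = N - 25 = -25 + N)
R = √68738 (R = √(440 + 68298) = √68738 ≈ 262.18)
p(Q) + R = (-25 + 261) + √68738 = 236 + √68738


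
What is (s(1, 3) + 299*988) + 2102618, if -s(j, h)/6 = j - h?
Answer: 2398042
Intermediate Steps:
s(j, h) = -6*j + 6*h (s(j, h) = -6*(j - h) = -6*j + 6*h)
(s(1, 3) + 299*988) + 2102618 = ((-6*1 + 6*3) + 299*988) + 2102618 = ((-6 + 18) + 295412) + 2102618 = (12 + 295412) + 2102618 = 295424 + 2102618 = 2398042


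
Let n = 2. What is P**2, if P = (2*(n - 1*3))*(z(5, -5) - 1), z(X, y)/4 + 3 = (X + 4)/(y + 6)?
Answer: 2116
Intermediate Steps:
z(X, y) = -12 + 4*(4 + X)/(6 + y) (z(X, y) = -12 + 4*((X + 4)/(y + 6)) = -12 + 4*((4 + X)/(6 + y)) = -12 + 4*(4 + X)/(6 + y))
P = -46 (P = (2*(2 - 1*3))*(4*(-14 + 5 - 3*(-5))/(6 - 5) - 1) = (2*(2 - 3))*(4*(-14 + 5 + 15)/1 - 1) = (2*(-1))*(4*1*6 - 1) = -2*(24 - 1) = -2*23 = -46)
P**2 = (-46)**2 = 2116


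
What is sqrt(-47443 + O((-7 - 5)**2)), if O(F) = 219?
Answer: 2*I*sqrt(11806) ≈ 217.31*I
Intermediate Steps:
sqrt(-47443 + O((-7 - 5)**2)) = sqrt(-47443 + 219) = sqrt(-47224) = 2*I*sqrt(11806)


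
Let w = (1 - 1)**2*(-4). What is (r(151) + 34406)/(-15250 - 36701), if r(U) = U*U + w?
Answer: -19069/17317 ≈ -1.1012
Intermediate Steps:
w = 0 (w = 0**2*(-4) = 0*(-4) = 0)
r(U) = U**2 (r(U) = U*U + 0 = U**2 + 0 = U**2)
(r(151) + 34406)/(-15250 - 36701) = (151**2 + 34406)/(-15250 - 36701) = (22801 + 34406)/(-51951) = 57207*(-1/51951) = -19069/17317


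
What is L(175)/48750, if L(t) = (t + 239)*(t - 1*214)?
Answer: -207/625 ≈ -0.33120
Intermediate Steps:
L(t) = (-214 + t)*(239 + t) (L(t) = (239 + t)*(t - 214) = (239 + t)*(-214 + t) = (-214 + t)*(239 + t))
L(175)/48750 = (-51146 + 175**2 + 25*175)/48750 = (-51146 + 30625 + 4375)*(1/48750) = -16146*1/48750 = -207/625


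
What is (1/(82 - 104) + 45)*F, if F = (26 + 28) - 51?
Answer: 2967/22 ≈ 134.86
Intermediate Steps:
F = 3 (F = 54 - 51 = 3)
(1/(82 - 104) + 45)*F = (1/(82 - 104) + 45)*3 = (1/(-22) + 45)*3 = (-1/22 + 45)*3 = (989/22)*3 = 2967/22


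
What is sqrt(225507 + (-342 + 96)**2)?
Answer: sqrt(286023) ≈ 534.81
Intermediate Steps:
sqrt(225507 + (-342 + 96)**2) = sqrt(225507 + (-246)**2) = sqrt(225507 + 60516) = sqrt(286023)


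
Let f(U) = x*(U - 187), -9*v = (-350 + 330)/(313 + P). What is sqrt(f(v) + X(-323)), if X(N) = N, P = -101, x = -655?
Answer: sqrt(3088203947)/159 ≈ 349.51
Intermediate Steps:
v = 5/477 (v = -(-350 + 330)/(9*(313 - 101)) = -(-20)/(9*212) = -1/9*(-5/53) = 5/477 ≈ 0.010482)
f(U) = 122485 - 655*U (f(U) = -655*(U - 187) = -655*(-187 + U) = 122485 - 655*U)
sqrt(f(v) + X(-323)) = sqrt((122485 - 655*5/477) - 323) = sqrt((122485 - 3275/477) - 323) = sqrt(58422070/477 - 323) = sqrt(58267999/477) = sqrt(3088203947)/159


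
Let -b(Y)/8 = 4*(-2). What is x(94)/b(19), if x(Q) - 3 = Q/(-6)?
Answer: -19/96 ≈ -0.19792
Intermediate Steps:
b(Y) = 64 (b(Y) = -32*(-2) = -8*(-8) = 64)
x(Q) = 3 - Q/6 (x(Q) = 3 + Q/(-6) = 3 + Q*(-1/6) = 3 - Q/6)
x(94)/b(19) = (3 - 1/6*94)/64 = (3 - 47/3)*(1/64) = -38/3*1/64 = -19/96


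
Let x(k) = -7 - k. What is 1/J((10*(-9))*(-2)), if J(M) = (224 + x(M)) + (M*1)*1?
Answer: 1/217 ≈ 0.0046083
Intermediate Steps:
J(M) = 217 (J(M) = (224 + (-7 - M)) + (M*1)*1 = (217 - M) + M*1 = (217 - M) + M = 217)
1/J((10*(-9))*(-2)) = 1/217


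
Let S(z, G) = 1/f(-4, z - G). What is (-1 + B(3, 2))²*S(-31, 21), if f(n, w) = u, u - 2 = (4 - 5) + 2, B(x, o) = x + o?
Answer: 16/3 ≈ 5.3333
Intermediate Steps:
B(x, o) = o + x
u = 3 (u = 2 + ((4 - 5) + 2) = 2 + (-1 + 2) = 2 + 1 = 3)
f(n, w) = 3
S(z, G) = ⅓ (S(z, G) = 1/3 = ⅓)
(-1 + B(3, 2))²*S(-31, 21) = (-1 + (2 + 3))²*(⅓) = (-1 + 5)²*(⅓) = 4²*(⅓) = 16*(⅓) = 16/3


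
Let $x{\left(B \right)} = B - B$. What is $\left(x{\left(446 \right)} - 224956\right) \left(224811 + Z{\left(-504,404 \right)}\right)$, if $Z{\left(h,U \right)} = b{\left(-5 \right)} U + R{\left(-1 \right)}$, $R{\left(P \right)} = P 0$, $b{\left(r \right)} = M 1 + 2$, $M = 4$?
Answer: $-51117876660$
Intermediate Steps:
$x{\left(B \right)} = 0$
$b{\left(r \right)} = 6$ ($b{\left(r \right)} = 4 \cdot 1 + 2 = 4 + 2 = 6$)
$R{\left(P \right)} = 0$
$Z{\left(h,U \right)} = 6 U$ ($Z{\left(h,U \right)} = 6 U + 0 = 6 U$)
$\left(x{\left(446 \right)} - 224956\right) \left(224811 + Z{\left(-504,404 \right)}\right) = \left(0 - 224956\right) \left(224811 + 6 \cdot 404\right) = - 224956 \left(224811 + 2424\right) = \left(-224956\right) 227235 = -51117876660$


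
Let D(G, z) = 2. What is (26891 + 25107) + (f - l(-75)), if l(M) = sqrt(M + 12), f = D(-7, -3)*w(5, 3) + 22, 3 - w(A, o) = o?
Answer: 52020 - 3*I*sqrt(7) ≈ 52020.0 - 7.9373*I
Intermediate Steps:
w(A, o) = 3 - o
f = 22 (f = 2*(3 - 1*3) + 22 = 2*(3 - 3) + 22 = 2*0 + 22 = 0 + 22 = 22)
l(M) = sqrt(12 + M)
(26891 + 25107) + (f - l(-75)) = (26891 + 25107) + (22 - sqrt(12 - 75)) = 51998 + (22 - sqrt(-63)) = 51998 + (22 - 3*I*sqrt(7)) = 52020 - 3*I*sqrt(7)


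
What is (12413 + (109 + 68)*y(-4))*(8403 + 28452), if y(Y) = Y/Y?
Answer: 464004450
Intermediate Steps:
y(Y) = 1
(12413 + (109 + 68)*y(-4))*(8403 + 28452) = (12413 + (109 + 68)*1)*(8403 + 28452) = (12413 + 177*1)*36855 = (12413 + 177)*36855 = 12590*36855 = 464004450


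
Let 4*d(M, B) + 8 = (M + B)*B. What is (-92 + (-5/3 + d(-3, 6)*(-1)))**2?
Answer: 332929/36 ≈ 9248.0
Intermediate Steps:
d(M, B) = -2 + B*(B + M)/4 (d(M, B) = -2 + ((M + B)*B)/4 = -2 + ((B + M)*B)/4 = -2 + (B*(B + M))/4 = -2 + B*(B + M)/4)
(-92 + (-5/3 + d(-3, 6)*(-1)))**2 = (-92 + (-5/3 + (-2 + (1/4)*6**2 + (1/4)*6*(-3))*(-1)))**2 = (-92 + (-5*1/3 + (-2 + (1/4)*36 - 9/2)*(-1)))**2 = (-92 + (-5/3 + (-2 + 9 - 9/2)*(-1)))**2 = (-92 + (-5/3 + (5/2)*(-1)))**2 = (-92 + (-5/3 - 5/2))**2 = (-92 - 25/6)**2 = (-577/6)**2 = 332929/36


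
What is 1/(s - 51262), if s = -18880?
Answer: -1/70142 ≈ -1.4257e-5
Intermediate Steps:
1/(s - 51262) = 1/(-18880 - 51262) = 1/(-70142) = -1/70142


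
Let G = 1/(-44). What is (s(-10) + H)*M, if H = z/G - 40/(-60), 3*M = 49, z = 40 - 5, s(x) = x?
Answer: -227752/9 ≈ -25306.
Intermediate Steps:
G = -1/44 ≈ -0.022727
z = 35
M = 49/3 (M = (⅓)*49 = 49/3 ≈ 16.333)
H = -4618/3 (H = 35/(-1/44) - 40/(-60) = 35*(-44) - 40*(-1/60) = -1540 + ⅔ = -4618/3 ≈ -1539.3)
(s(-10) + H)*M = (-10 - 4618/3)*(49/3) = -4648/3*49/3 = -227752/9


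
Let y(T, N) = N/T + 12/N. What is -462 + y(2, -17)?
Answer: -16021/34 ≈ -471.21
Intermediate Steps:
y(T, N) = 12/N + N/T
-462 + y(2, -17) = -462 + (12/(-17) - 17/2) = -462 + (12*(-1/17) - 17*½) = -462 + (-12/17 - 17/2) = -462 - 313/34 = -16021/34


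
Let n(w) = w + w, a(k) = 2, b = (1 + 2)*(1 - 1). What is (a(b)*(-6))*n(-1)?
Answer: 24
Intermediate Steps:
b = 0 (b = 3*0 = 0)
n(w) = 2*w
(a(b)*(-6))*n(-1) = (2*(-6))*(2*(-1)) = -12*(-2) = 24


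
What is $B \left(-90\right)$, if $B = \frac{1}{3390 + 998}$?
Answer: $- \frac{45}{2194} \approx -0.02051$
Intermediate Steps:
$B = \frac{1}{4388} \approx 0.00022789$
$B \left(-90\right) = \frac{1}{4388} \left(-90\right) = - \frac{45}{2194}$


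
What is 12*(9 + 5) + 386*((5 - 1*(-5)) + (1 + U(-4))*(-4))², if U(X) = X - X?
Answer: 14064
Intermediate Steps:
U(X) = 0
12*(9 + 5) + 386*((5 - 1*(-5)) + (1 + U(-4))*(-4))² = 12*(9 + 5) + 386*((5 - 1*(-5)) + (1 + 0)*(-4))² = 12*14 + 386*((5 + 5) + 1*(-4))² = 168 + 386*(10 - 4)² = 168 + 386*6² = 168 + 386*36 = 168 + 13896 = 14064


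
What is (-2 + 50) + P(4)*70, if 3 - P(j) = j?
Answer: -22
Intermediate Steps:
P(j) = 3 - j
(-2 + 50) + P(4)*70 = (-2 + 50) + (3 - 1*4)*70 = 48 + (3 - 4)*70 = 48 - 1*70 = 48 - 70 = -22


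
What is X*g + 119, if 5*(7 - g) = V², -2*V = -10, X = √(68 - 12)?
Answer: 119 + 4*√14 ≈ 133.97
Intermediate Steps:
X = 2*√14 (X = √56 = 2*√14 ≈ 7.4833)
V = 5 (V = -½*(-10) = 5)
g = 2 (g = 7 - ⅕*5² = 7 - ⅕*25 = 7 - 5 = 2)
X*g + 119 = (2*√14)*2 + 119 = 4*√14 + 119 = 119 + 4*√14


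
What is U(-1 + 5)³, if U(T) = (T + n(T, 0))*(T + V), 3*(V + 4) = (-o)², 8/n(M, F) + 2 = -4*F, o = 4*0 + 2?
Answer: 0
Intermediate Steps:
o = 2 (o = 0 + 2 = 2)
n(M, F) = 8/(-2 - 4*F)
V = -8/3 (V = -4 + (-1*2)²/3 = -4 + (⅓)*(-2)² = -4 + (⅓)*4 = -4 + 4/3 = -8/3 ≈ -2.6667)
U(T) = (-4 + T)*(-8/3 + T) (U(T) = (T - 4/(1 + 2*0))*(T - 8/3) = (T - 4/(1 + 0))*(-8/3 + T) = (T - 4/1)*(-8/3 + T) = (T - 4*1)*(-8/3 + T) = (T - 4)*(-8/3 + T) = (-4 + T)*(-8/3 + T))
U(-1 + 5)³ = (32/3 + (-1 + 5)² - 20*(-1 + 5)/3)³ = (32/3 + 4² - 20/3*4)³ = (32/3 + 16 - 80/3)³ = 0³ = 0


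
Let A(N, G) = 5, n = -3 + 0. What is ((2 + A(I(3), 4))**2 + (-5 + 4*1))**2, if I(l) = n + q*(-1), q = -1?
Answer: 2304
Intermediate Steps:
n = -3
I(l) = -2 (I(l) = -3 - 1*(-1) = -3 + 1 = -2)
((2 + A(I(3), 4))**2 + (-5 + 4*1))**2 = ((2 + 5)**2 + (-5 + 4*1))**2 = (7**2 + (-5 + 4))**2 = (49 - 1)**2 = 48**2 = 2304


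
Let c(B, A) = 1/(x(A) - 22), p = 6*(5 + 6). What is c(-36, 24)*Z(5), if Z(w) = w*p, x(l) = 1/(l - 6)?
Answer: -1188/79 ≈ -15.038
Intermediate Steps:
p = 66 (p = 6*11 = 66)
x(l) = 1/(-6 + l)
c(B, A) = 1/(-22 + 1/(-6 + A)) (c(B, A) = 1/(1/(-6 + A) - 22) = 1/(-22 + 1/(-6 + A)))
Z(w) = 66*w (Z(w) = w*66 = 66*w)
c(-36, 24)*Z(5) = ((6 - 1*24)/(-133 + 22*24))*(66*5) = ((6 - 24)/(-133 + 528))*330 = (-18/395)*330 = ((1/395)*(-18))*330 = -18/395*330 = -1188/79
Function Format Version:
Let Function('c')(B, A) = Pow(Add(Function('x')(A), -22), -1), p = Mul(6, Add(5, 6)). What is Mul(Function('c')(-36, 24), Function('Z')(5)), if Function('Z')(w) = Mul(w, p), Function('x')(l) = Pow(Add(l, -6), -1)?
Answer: Rational(-1188, 79) ≈ -15.038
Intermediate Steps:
p = 66 (p = Mul(6, 11) = 66)
Function('x')(l) = Pow(Add(-6, l), -1)
Function('c')(B, A) = Pow(Add(-22, Pow(Add(-6, A), -1)), -1) (Function('c')(B, A) = Pow(Add(Pow(Add(-6, A), -1), -22), -1) = Pow(Add(-22, Pow(Add(-6, A), -1)), -1))
Function('Z')(w) = Mul(66, w) (Function('Z')(w) = Mul(w, 66) = Mul(66, w))
Mul(Function('c')(-36, 24), Function('Z')(5)) = Mul(Mul(Pow(Add(-133, Mul(22, 24)), -1), Add(6, Mul(-1, 24))), Mul(66, 5)) = Mul(Mul(Pow(Add(-133, 528), -1), Add(6, -24)), 330) = Mul(Mul(Pow(395, -1), -18), 330) = Mul(Mul(Rational(1, 395), -18), 330) = Mul(Rational(-18, 395), 330) = Rational(-1188, 79)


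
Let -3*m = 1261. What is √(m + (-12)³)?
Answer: I*√19335/3 ≈ 46.35*I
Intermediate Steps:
m = -1261/3 (m = -⅓*1261 = -1261/3 ≈ -420.33)
√(m + (-12)³) = √(-1261/3 + (-12)³) = √(-1261/3 - 1728) = √(-6445/3) = I*√19335/3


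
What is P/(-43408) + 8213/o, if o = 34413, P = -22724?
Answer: 284627729/373449876 ≈ 0.76216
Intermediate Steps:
P/(-43408) + 8213/o = -22724/(-43408) + 8213/34413 = -22724*(-1/43408) + 8213*(1/34413) = 5681/10852 + 8213/34413 = 284627729/373449876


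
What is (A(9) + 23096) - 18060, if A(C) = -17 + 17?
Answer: 5036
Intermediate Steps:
A(C) = 0
(A(9) + 23096) - 18060 = (0 + 23096) - 18060 = 23096 - 18060 = 5036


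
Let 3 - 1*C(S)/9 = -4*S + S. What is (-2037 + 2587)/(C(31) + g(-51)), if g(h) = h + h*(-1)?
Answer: 275/432 ≈ 0.63657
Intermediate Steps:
g(h) = 0 (g(h) = h - h = 0)
C(S) = 27 + 27*S (C(S) = 27 - 9*(-4*S + S) = 27 - (-27)*S = 27 + 27*S)
(-2037 + 2587)/(C(31) + g(-51)) = (-2037 + 2587)/((27 + 27*31) + 0) = 550/((27 + 837) + 0) = 550/(864 + 0) = 550/864 = 550*(1/864) = 275/432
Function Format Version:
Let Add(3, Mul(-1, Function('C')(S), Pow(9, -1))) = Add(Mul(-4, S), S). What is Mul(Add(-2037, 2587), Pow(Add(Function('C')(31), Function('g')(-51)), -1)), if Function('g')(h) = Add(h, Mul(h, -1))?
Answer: Rational(275, 432) ≈ 0.63657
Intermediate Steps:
Function('g')(h) = 0 (Function('g')(h) = Add(h, Mul(-1, h)) = 0)
Function('C')(S) = Add(27, Mul(27, S)) (Function('C')(S) = Add(27, Mul(-9, Add(Mul(-4, S), S))) = Add(27, Mul(-9, Mul(-3, S))) = Add(27, Mul(27, S)))
Mul(Add(-2037, 2587), Pow(Add(Function('C')(31), Function('g')(-51)), -1)) = Mul(Add(-2037, 2587), Pow(Add(Add(27, Mul(27, 31)), 0), -1)) = Mul(550, Pow(Add(Add(27, 837), 0), -1)) = Mul(550, Pow(Add(864, 0), -1)) = Mul(550, Pow(864, -1)) = Mul(550, Rational(1, 864)) = Rational(275, 432)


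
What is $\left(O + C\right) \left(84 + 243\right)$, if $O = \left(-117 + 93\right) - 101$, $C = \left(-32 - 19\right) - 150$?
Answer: $-106602$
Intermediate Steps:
$C = -201$ ($C = -51 - 150 = -201$)
$O = -125$ ($O = -24 - 101 = -125$)
$\left(O + C\right) \left(84 + 243\right) = \left(-125 - 201\right) \left(84 + 243\right) = \left(-326\right) 327 = -106602$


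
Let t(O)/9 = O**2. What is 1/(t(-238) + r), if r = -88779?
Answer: 1/421017 ≈ 2.3752e-6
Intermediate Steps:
t(O) = 9*O**2
1/(t(-238) + r) = 1/(9*(-238)**2 - 88779) = 1/(9*56644 - 88779) = 1/(509796 - 88779) = 1/421017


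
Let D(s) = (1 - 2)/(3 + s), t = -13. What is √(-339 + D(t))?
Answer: I*√33890/10 ≈ 18.409*I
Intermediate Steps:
D(s) = -1/(3 + s)
√(-339 + D(t)) = √(-339 - 1/(3 - 13)) = √(-339 - 1/(-10)) = √(-339 - 1*(-⅒)) = √(-339 + ⅒) = √(-3389/10) = I*√33890/10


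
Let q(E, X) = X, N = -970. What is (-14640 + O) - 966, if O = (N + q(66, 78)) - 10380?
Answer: -26878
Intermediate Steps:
O = -11272 (O = (-970 + 78) - 10380 = -892 - 10380 = -11272)
(-14640 + O) - 966 = (-14640 - 11272) - 966 = -25912 - 966 = -26878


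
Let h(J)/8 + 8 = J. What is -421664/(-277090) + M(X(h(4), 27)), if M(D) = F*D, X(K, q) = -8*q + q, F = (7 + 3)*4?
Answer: -1047189368/138545 ≈ -7558.5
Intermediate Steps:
h(J) = -64 + 8*J
F = 40 (F = 10*4 = 40)
X(K, q) = -7*q
M(D) = 40*D
-421664/(-277090) + M(X(h(4), 27)) = -421664/(-277090) + 40*(-7*27) = -421664*(-1/277090) + 40*(-189) = 210832/138545 - 7560 = -1047189368/138545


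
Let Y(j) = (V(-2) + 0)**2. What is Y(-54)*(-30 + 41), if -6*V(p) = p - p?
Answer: 0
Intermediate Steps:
V(p) = 0 (V(p) = -(p - p)/6 = -1/6*0 = 0)
Y(j) = 0 (Y(j) = (0 + 0)**2 = 0**2 = 0)
Y(-54)*(-30 + 41) = 0*(-30 + 41) = 0*11 = 0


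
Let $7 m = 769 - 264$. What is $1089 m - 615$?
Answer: $\frac{545640}{7} \approx 77949.0$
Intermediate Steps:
$m = \frac{505}{7}$ ($m = \frac{769 - 264}{7} = \frac{1}{7} \cdot 505 = \frac{505}{7} \approx 72.143$)
$1089 m - 615 = 1089 \cdot \frac{505}{7} - 615 = \frac{549945}{7} - 615 = \frac{545640}{7}$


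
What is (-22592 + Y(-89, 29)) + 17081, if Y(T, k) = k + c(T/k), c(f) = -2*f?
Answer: -158800/29 ≈ -5475.9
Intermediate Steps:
Y(T, k) = k - 2*T/k
(-22592 + Y(-89, 29)) + 17081 = (-22592 + (29 - 2*(-89)/29)) + 17081 = (-22592 + (29 - 2*(-89)*1/29)) + 17081 = (-22592 + (29 + 178/29)) + 17081 = (-22592 + 1019/29) + 17081 = -654149/29 + 17081 = -158800/29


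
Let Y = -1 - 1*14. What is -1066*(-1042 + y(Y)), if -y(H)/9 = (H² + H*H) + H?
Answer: 5284162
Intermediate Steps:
Y = -15 (Y = -1 - 14 = -15)
y(H) = -18*H² - 9*H (y(H) = -9*((H² + H*H) + H) = -9*((H² + H²) + H) = -9*(2*H² + H) = -9*(H + 2*H²) = -18*H² - 9*H)
-1066*(-1042 + y(Y)) = -1066*(-1042 - 9*(-15)*(1 + 2*(-15))) = -1066*(-1042 - 9*(-15)*(1 - 30)) = -1066*(-1042 - 9*(-15)*(-29)) = -1066*(-1042 - 3915) = -1066*(-4957) = 5284162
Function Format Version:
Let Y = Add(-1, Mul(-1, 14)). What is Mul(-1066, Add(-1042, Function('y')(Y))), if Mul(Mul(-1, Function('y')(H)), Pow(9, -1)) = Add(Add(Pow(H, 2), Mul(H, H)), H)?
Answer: 5284162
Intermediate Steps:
Y = -15 (Y = Add(-1, -14) = -15)
Function('y')(H) = Add(Mul(-18, Pow(H, 2)), Mul(-9, H)) (Function('y')(H) = Mul(-9, Add(Add(Pow(H, 2), Mul(H, H)), H)) = Mul(-9, Add(Add(Pow(H, 2), Pow(H, 2)), H)) = Mul(-9, Add(Mul(2, Pow(H, 2)), H)) = Mul(-9, Add(H, Mul(2, Pow(H, 2)))) = Add(Mul(-18, Pow(H, 2)), Mul(-9, H)))
Mul(-1066, Add(-1042, Function('y')(Y))) = Mul(-1066, Add(-1042, Mul(-9, -15, Add(1, Mul(2, -15))))) = Mul(-1066, Add(-1042, Mul(-9, -15, Add(1, -30)))) = Mul(-1066, Add(-1042, Mul(-9, -15, -29))) = Mul(-1066, Add(-1042, -3915)) = Mul(-1066, -4957) = 5284162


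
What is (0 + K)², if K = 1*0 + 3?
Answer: 9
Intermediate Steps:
K = 3 (K = 0 + 3 = 3)
(0 + K)² = (0 + 3)² = 3² = 9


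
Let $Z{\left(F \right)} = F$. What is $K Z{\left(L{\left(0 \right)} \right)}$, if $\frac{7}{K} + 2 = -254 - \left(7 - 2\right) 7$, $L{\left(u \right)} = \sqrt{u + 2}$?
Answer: $- \frac{7 \sqrt{2}}{291} \approx -0.034019$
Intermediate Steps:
$L{\left(u \right)} = \sqrt{2 + u}$
$K = - \frac{7}{291}$ ($K = \frac{7}{-2 - \left(254 + \left(7 - 2\right) 7\right)} = \frac{7}{-2 - \left(254 + 5 \cdot 7\right)} = \frac{7}{-2 - 289} = \frac{7}{-291} = 7 \left(- \frac{1}{291}\right) = - \frac{7}{291} \approx -0.024055$)
$K Z{\left(L{\left(0 \right)} \right)} = - \frac{7 \sqrt{2 + 0}}{291} = - \frac{7 \sqrt{2}}{291}$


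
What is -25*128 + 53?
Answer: -3147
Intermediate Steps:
-25*128 + 53 = -3200 + 53 = -3147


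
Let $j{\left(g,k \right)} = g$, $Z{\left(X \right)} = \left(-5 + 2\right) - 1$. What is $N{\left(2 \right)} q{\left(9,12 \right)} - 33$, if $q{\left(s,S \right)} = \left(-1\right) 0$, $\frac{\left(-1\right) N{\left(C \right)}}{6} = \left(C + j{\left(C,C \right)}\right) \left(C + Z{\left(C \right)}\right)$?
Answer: $-33$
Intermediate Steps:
$Z{\left(X \right)} = -4$ ($Z{\left(X \right)} = -3 - 1 = -4$)
$N{\left(C \right)} = - 12 C \left(-4 + C\right)$ ($N{\left(C \right)} = - 6 \left(C + C\right) \left(C - 4\right) = - 6 \cdot 2 C \left(-4 + C\right) = - 12 C \left(-4 + C\right)$)
$q{\left(s,S \right)} = 0$
$N{\left(2 \right)} q{\left(9,12 \right)} - 33 = 12 \cdot 2 \left(4 - 2\right) 0 - 33 = 12 \cdot 2 \cdot 2 \cdot 0 - 33 = 48 \cdot 0 - 33 = 0 - 33 = -33$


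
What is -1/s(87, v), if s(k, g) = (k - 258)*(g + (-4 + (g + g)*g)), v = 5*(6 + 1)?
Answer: 1/424251 ≈ 2.3571e-6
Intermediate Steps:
v = 35 (v = 5*7 = 35)
s(k, g) = (-258 + k)*(-4 + g + 2*g²) (s(k, g) = (-258 + k)*(g + (-4 + (2*g)*g)) = (-258 + k)*(g + (-4 + 2*g²)) = (-258 + k)*(-4 + g + 2*g²))
-1/s(87, v) = -1/(1032 - 516*35² - 258*35 - 4*87 + 35*87 + 2*87*35²) = -1/(1032 - 516*1225 - 9030 - 348 + 3045 + 2*87*1225) = -1/(1032 - 632100 - 9030 - 348 + 3045 + 213150) = -1/(-424251) = -1*(-1/424251) = 1/424251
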